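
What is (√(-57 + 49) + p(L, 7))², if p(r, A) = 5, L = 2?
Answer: 17 + 20*I*√2 ≈ 17.0 + 28.284*I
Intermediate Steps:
(√(-57 + 49) + p(L, 7))² = (√(-57 + 49) + 5)² = (√(-8) + 5)² = (2*I*√2 + 5)² = (5 + 2*I*√2)²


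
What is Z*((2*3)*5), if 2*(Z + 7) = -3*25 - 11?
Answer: -1500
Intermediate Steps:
Z = -50 (Z = -7 + (-3*25 - 11)/2 = -7 + (-75 - 11)/2 = -7 + (1/2)*(-86) = -7 - 43 = -50)
Z*((2*3)*5) = -50*2*3*5 = -300*5 = -50*30 = -1500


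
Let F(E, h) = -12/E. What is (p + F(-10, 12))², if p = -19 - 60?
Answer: 151321/25 ≈ 6052.8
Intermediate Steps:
p = -79
(p + F(-10, 12))² = (-79 - 12/(-10))² = (-79 - 12*(-⅒))² = (-79 + 6/5)² = (-389/5)² = 151321/25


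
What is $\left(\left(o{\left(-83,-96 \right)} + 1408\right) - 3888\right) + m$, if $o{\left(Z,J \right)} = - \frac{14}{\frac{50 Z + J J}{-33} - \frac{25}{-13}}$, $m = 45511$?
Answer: $\frac{2798441029}{65033} \approx 43031.0$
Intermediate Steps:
$o{\left(Z,J \right)} = - \frac{14}{\frac{25}{13} - \frac{50 Z}{33} - \frac{J^{2}}{33}}$ ($o{\left(Z,J \right)} = - \frac{14}{\left(50 Z + J^{2}\right) \left(- \frac{1}{33}\right) - - \frac{25}{13}} = - \frac{14}{\left(J^{2} + 50 Z\right) \left(- \frac{1}{33}\right) + \frac{25}{13}} = - \frac{14}{\left(- \frac{50 Z}{33} - \frac{J^{2}}{33}\right) + \frac{25}{13}} = - \frac{14}{\frac{25}{13} - \frac{50 Z}{33} - \frac{J^{2}}{33}}$)
$\left(\left(o{\left(-83,-96 \right)} + 1408\right) - 3888\right) + m = \left(\left(\frac{6006}{-825 + 13 \left(-96\right)^{2} + 650 \left(-83\right)} + 1408\right) - 3888\right) + 45511 = \left(\left(\frac{6006}{-825 + 13 \cdot 9216 - 53950} + 1408\right) - 3888\right) + 45511 = \left(\left(\frac{6006}{-825 + 119808 - 53950} + 1408\right) - 3888\right) + 45511 = \left(\left(\frac{6006}{65033} + 1408\right) - 3888\right) + 45511 = \left(\frac{91572470}{65033} - 3888\right) + 45511 = - \frac{161275834}{65033} + 45511 = \frac{2798441029}{65033}$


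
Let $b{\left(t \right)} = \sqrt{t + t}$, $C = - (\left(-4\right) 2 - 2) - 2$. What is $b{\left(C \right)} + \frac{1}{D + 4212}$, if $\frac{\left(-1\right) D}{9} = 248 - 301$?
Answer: $\frac{18757}{4689} \approx 4.0002$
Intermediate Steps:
$C = 8$ ($C = - (-8 - 2) - 2 = \left(-1\right) \left(-10\right) - 2 = 10 - 2 = 8$)
$D = 477$ ($D = - 9 \left(248 - 301\right) = \left(-9\right) \left(-53\right) = 477$)
$b{\left(t \right)} = \sqrt{2} \sqrt{t}$ ($b{\left(t \right)} = \sqrt{2 t} = \sqrt{2} \sqrt{t}$)
$b{\left(C \right)} + \frac{1}{D + 4212} = \sqrt{2} \sqrt{8} + \frac{1}{477 + 4212} = \sqrt{2} \cdot 2 \sqrt{2} + \frac{1}{4689} = 4 + \frac{1}{4689} = \frac{18757}{4689}$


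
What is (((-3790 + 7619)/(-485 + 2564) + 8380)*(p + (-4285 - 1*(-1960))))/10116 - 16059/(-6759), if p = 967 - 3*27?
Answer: -2684913817571/2256343452 ≈ -1189.9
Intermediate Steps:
p = 886 (p = 967 - 1*81 = 967 - 81 = 886)
(((-3790 + 7619)/(-485 + 2564) + 8380)*(p + (-4285 - 1*(-1960))))/10116 - 16059/(-6759) = (((-3790 + 7619)/(-485 + 2564) + 8380)*(886 + (-4285 - 1*(-1960))))/10116 - 16059/(-6759) = ((3829/2079 + 8380)*(886 + (-4285 + 1960)))*(1/10116) - 16059*(-1/6759) = ((3829*(1/2079) + 8380)*(886 - 2325))*(1/10116) + 5353/2253 = ((547/297 + 8380)*(-1439))*(1/10116) + 5353/2253 = ((2489407/297)*(-1439))*(1/10116) + 5353/2253 = -3582256673/297*1/10116 + 5353/2253 = -3582256673/3004452 + 5353/2253 = -2684913817571/2256343452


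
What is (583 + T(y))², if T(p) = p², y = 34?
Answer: 3024121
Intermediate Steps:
(583 + T(y))² = (583 + 34²)² = (583 + 1156)² = 1739² = 3024121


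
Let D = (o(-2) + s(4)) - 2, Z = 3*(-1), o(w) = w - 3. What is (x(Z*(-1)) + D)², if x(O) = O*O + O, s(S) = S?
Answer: 81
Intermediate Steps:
o(w) = -3 + w
Z = -3
x(O) = O + O² (x(O) = O² + O = O + O²)
D = -3 (D = ((-3 - 2) + 4) - 2 = (-5 + 4) - 2 = -1 - 2 = -3)
(x(Z*(-1)) + D)² = ((-3*(-1))*(1 - 3*(-1)) - 3)² = (3*(1 + 3) - 3)² = (3*4 - 3)² = (12 - 3)² = 9² = 81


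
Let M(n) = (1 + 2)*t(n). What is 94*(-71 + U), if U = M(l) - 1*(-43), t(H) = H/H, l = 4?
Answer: -2350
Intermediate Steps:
t(H) = 1
M(n) = 3 (M(n) = (1 + 2)*1 = 3*1 = 3)
U = 46 (U = 3 - 1*(-43) = 3 + 43 = 46)
94*(-71 + U) = 94*(-71 + 46) = 94*(-25) = -2350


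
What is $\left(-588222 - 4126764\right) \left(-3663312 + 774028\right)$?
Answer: $13622933610024$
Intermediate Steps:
$\left(-588222 - 4126764\right) \left(-3663312 + 774028\right) = \left(-4714986\right) \left(-2889284\right) = 13622933610024$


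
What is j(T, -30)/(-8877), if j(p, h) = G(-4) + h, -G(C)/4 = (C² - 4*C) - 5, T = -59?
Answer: 46/2959 ≈ 0.015546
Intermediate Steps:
G(C) = 20 - 4*C² + 16*C (G(C) = -4*((C² - 4*C) - 5) = -4*(-5 + C² - 4*C) = 20 - 4*C² + 16*C)
j(p, h) = -108 + h (j(p, h) = (20 - 4*(-4)² + 16*(-4)) + h = (20 - 4*16 - 64) + h = (20 - 64 - 64) + h = -108 + h)
j(T, -30)/(-8877) = (-108 - 30)/(-8877) = -138*(-1/8877) = 46/2959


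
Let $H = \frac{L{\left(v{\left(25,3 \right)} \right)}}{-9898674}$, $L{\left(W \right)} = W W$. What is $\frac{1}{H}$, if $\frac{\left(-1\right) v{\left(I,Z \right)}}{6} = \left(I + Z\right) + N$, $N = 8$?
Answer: $- \frac{1649779}{7776} \approx -212.16$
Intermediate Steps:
$v{\left(I,Z \right)} = -48 - 6 I - 6 Z$ ($v{\left(I,Z \right)} = - 6 \left(\left(I + Z\right) + 8\right) = - 6 \left(8 + I + Z\right) = -48 - 6 I - 6 Z$)
$L{\left(W \right)} = W^{2}$
$H = - \frac{7776}{1649779}$ ($H = \frac{\left(-48 - 150 - 18\right)^{2}}{-9898674} = \left(-48 - 150 - 18\right)^{2} \left(- \frac{1}{9898674}\right) = \left(-216\right)^{2} \left(- \frac{1}{9898674}\right) = 46656 \left(- \frac{1}{9898674}\right) = - \frac{7776}{1649779} \approx -0.0047134$)
$\frac{1}{H} = \frac{1}{- \frac{7776}{1649779}} = - \frac{1649779}{7776}$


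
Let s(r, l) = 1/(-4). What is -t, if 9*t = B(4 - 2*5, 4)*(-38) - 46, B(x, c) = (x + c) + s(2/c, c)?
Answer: -79/18 ≈ -4.3889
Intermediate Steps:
s(r, l) = -¼
B(x, c) = -¼ + c + x (B(x, c) = (x + c) - ¼ = (c + x) - ¼ = -¼ + c + x)
t = 79/18 (t = ((-¼ + 4 + (4 - 2*5))*(-38) - 46)/9 = ((-¼ + 4 + (4 - 10))*(-38) - 46)/9 = ((-¼ + 4 - 6)*(-38) - 46)/9 = (-9/4*(-38) - 46)/9 = (171/2 - 46)/9 = (⅑)*(79/2) = 79/18 ≈ 4.3889)
-t = -1*79/18 = -79/18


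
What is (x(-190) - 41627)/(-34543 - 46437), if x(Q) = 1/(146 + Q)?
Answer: 1831589/3563120 ≈ 0.51404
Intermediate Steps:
(x(-190) - 41627)/(-34543 - 46437) = (1/(146 - 190) - 41627)/(-34543 - 46437) = (1/(-44) - 41627)/(-80980) = (-1/44 - 41627)*(-1/80980) = -1831589/44*(-1/80980) = 1831589/3563120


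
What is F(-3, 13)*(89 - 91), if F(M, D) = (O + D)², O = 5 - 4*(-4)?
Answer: -2312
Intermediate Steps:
O = 21 (O = 5 + 16 = 21)
F(M, D) = (21 + D)²
F(-3, 13)*(89 - 91) = (21 + 13)²*(89 - 91) = 34²*(-2) = 1156*(-2) = -2312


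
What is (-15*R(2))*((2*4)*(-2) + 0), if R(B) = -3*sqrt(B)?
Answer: -720*sqrt(2) ≈ -1018.2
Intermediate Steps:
(-15*R(2))*((2*4)*(-2) + 0) = (-(-45)*sqrt(2))*((2*4)*(-2) + 0) = (45*sqrt(2))*(8*(-2) + 0) = (45*sqrt(2))*(-16 + 0) = (45*sqrt(2))*(-16) = -720*sqrt(2)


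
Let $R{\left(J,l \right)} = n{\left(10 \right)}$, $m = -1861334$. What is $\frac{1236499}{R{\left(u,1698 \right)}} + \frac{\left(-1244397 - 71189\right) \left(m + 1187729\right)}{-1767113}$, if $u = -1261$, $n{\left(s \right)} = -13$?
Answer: $- \frac{13705442455277}{22972469} \approx -5.966 \cdot 10^{5}$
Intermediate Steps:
$R{\left(J,l \right)} = -13$
$\frac{1236499}{R{\left(u,1698 \right)}} + \frac{\left(-1244397 - 71189\right) \left(m + 1187729\right)}{-1767113} = \frac{1236499}{-13} + \frac{\left(-1244397 - 71189\right) \left(-1861334 + 1187729\right)}{-1767113} = 1236499 \left(- \frac{1}{13}\right) + \left(-1315586\right) \left(-673605\right) \left(- \frac{1}{1767113}\right) = - \frac{1236499}{13} + 886185307530 \left(- \frac{1}{1767113}\right) = - \frac{1236499}{13} - \frac{886185307530}{1767113} = - \frac{13705442455277}{22972469}$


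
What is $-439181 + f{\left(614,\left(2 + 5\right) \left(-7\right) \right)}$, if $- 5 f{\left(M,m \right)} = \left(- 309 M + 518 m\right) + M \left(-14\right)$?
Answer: $- \frac{1972201}{5} \approx -3.9444 \cdot 10^{5}$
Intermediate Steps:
$f{\left(M,m \right)} = - \frac{518 m}{5} + \frac{323 M}{5}$ ($f{\left(M,m \right)} = - \frac{\left(- 309 M + 518 m\right) + M \left(-14\right)}{5} = - \frac{\left(- 309 M + 518 m\right) - 14 M}{5} = - \frac{- 323 M + 518 m}{5} = - \frac{518 m}{5} + \frac{323 M}{5}$)
$-439181 + f{\left(614,\left(2 + 5\right) \left(-7\right) \right)} = -439181 + \left(- \frac{518 \left(2 + 5\right) \left(-7\right)}{5} + \frac{323}{5} \cdot 614\right) = -439181 + \left(- \frac{518 \cdot 7 \left(-7\right)}{5} + \frac{198322}{5}\right) = -439181 + \left(\left(- \frac{518}{5}\right) \left(-49\right) + \frac{198322}{5}\right) = -439181 + \left(\frac{25382}{5} + \frac{198322}{5}\right) = -439181 + \frac{223704}{5} = - \frac{1972201}{5}$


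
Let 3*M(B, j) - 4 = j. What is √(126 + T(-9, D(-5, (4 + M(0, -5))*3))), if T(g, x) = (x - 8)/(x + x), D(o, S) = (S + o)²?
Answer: 5*√182/6 ≈ 11.242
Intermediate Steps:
M(B, j) = 4/3 + j/3
T(g, x) = (-8 + x)/(2*x) (T(g, x) = (-8 + x)/((2*x)) = (-8 + x)*(1/(2*x)) = (-8 + x)/(2*x))
√(126 + T(-9, D(-5, (4 + M(0, -5))*3))) = √(126 + (-8 + ((4 + (4/3 + (⅓)*(-5)))*3 - 5)²)/(2*(((4 + (4/3 + (⅓)*(-5)))*3 - 5)²))) = √(126 + (-8 + ((4 + (4/3 - 5/3))*3 - 5)²)/(2*(((4 + (4/3 - 5/3))*3 - 5)²))) = √(126 + (-8 + ((4 - ⅓)*3 - 5)²)/(2*(((4 - ⅓)*3 - 5)²))) = √(126 + (-8 + ((11/3)*3 - 5)²)/(2*(((11/3)*3 - 5)²))) = √(126 + (-8 + (11 - 5)²)/(2*((11 - 5)²))) = √(126 + (-8 + 6²)/(2*(6²))) = √(126 + (½)*(-8 + 36)/36) = √(126 + (½)*(1/36)*28) = √(126 + 7/18) = √(2275/18) = 5*√182/6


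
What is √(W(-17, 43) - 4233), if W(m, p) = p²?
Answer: 4*I*√149 ≈ 48.826*I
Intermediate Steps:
√(W(-17, 43) - 4233) = √(43² - 4233) = √(1849 - 4233) = √(-2384) = 4*I*√149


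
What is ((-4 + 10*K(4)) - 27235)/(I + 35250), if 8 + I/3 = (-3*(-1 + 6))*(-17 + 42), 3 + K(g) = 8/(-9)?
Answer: -245501/306909 ≈ -0.79991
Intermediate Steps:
K(g) = -35/9 (K(g) = -3 + 8/(-9) = -3 + 8*(-⅑) = -3 - 8/9 = -35/9)
I = -1149 (I = -24 + 3*((-3*(-1 + 6))*(-17 + 42)) = -24 + 3*(-3*5*25) = -24 + 3*(-15*25) = -24 + 3*(-375) = -24 - 1125 = -1149)
((-4 + 10*K(4)) - 27235)/(I + 35250) = ((-4 + 10*(-35/9)) - 27235)/(-1149 + 35250) = ((-4 - 350/9) - 27235)/34101 = (-386/9 - 27235)*(1/34101) = -245501/9*1/34101 = -245501/306909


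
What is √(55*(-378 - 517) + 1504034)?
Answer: √1454809 ≈ 1206.2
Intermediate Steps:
√(55*(-378 - 517) + 1504034) = √(55*(-895) + 1504034) = √(-49225 + 1504034) = √1454809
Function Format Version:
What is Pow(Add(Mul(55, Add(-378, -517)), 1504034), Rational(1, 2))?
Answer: Pow(1454809, Rational(1, 2)) ≈ 1206.2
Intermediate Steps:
Pow(Add(Mul(55, Add(-378, -517)), 1504034), Rational(1, 2)) = Pow(Add(Mul(55, -895), 1504034), Rational(1, 2)) = Pow(Add(-49225, 1504034), Rational(1, 2)) = Pow(1454809, Rational(1, 2))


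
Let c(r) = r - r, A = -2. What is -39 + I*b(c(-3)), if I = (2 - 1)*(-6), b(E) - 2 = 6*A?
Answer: 21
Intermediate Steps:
c(r) = 0
b(E) = -10 (b(E) = 2 + 6*(-2) = 2 - 12 = -10)
I = -6 (I = 1*(-6) = -6)
-39 + I*b(c(-3)) = -39 - 6*(-10) = -39 + 60 = 21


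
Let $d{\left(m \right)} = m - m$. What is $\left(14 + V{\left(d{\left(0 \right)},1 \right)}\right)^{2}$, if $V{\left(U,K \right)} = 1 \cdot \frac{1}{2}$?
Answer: $\frac{841}{4} \approx 210.25$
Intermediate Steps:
$d{\left(m \right)} = 0$
$V{\left(U,K \right)} = \frac{1}{2}$ ($V{\left(U,K \right)} = 1 \cdot \frac{1}{2} = \frac{1}{2}$)
$\left(14 + V{\left(d{\left(0 \right)},1 \right)}\right)^{2} = \left(14 + \frac{1}{2}\right)^{2} = \left(\frac{29}{2}\right)^{2} = \frac{841}{4}$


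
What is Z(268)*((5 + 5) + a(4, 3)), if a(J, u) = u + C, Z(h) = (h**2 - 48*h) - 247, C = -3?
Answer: 587130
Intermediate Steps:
Z(h) = -247 + h**2 - 48*h
a(J, u) = -3 + u (a(J, u) = u - 3 = -3 + u)
Z(268)*((5 + 5) + a(4, 3)) = (-247 + 268**2 - 48*268)*((5 + 5) + (-3 + 3)) = (-247 + 71824 - 12864)*(10 + 0) = 58713*10 = 587130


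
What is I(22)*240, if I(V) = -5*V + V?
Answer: -21120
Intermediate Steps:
I(V) = -4*V
I(22)*240 = -4*22*240 = -88*240 = -21120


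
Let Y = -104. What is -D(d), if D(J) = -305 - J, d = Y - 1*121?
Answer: 80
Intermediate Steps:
d = -225 (d = -104 - 1*121 = -104 - 121 = -225)
-D(d) = -(-305 - 1*(-225)) = -(-305 + 225) = -1*(-80) = 80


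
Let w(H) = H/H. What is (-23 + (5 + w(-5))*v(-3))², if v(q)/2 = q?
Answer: 3481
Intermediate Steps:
v(q) = 2*q
w(H) = 1
(-23 + (5 + w(-5))*v(-3))² = (-23 + (5 + 1)*(2*(-3)))² = (-23 + 6*(-6))² = (-23 - 36)² = (-59)² = 3481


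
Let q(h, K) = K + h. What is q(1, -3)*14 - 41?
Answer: -69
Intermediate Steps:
q(1, -3)*14 - 41 = (-3 + 1)*14 - 41 = -2*14 - 41 = -28 - 41 = -69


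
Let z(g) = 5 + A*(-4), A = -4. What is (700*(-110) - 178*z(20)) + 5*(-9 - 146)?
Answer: -81513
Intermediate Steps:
z(g) = 21 (z(g) = 5 - 4*(-4) = 5 + 16 = 21)
(700*(-110) - 178*z(20)) + 5*(-9 - 146) = (700*(-110) - 178*21) + 5*(-9 - 146) = (-77000 - 3738) + 5*(-155) = -80738 - 775 = -81513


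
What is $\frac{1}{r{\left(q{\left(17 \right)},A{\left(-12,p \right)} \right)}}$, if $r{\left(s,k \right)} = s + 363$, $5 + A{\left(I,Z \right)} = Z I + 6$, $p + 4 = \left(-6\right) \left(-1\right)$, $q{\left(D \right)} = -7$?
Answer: $\frac{1}{356} \approx 0.002809$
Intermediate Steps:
$p = 2$ ($p = -4 - -6 = -4 + 6 = 2$)
$A{\left(I,Z \right)} = 1 + I Z$ ($A{\left(I,Z \right)} = -5 + \left(Z I + 6\right) = -5 + \left(I Z + 6\right) = -5 + \left(6 + I Z\right) = 1 + I Z$)
$r{\left(s,k \right)} = 363 + s$
$\frac{1}{r{\left(q{\left(17 \right)},A{\left(-12,p \right)} \right)}} = \frac{1}{363 - 7} = \frac{1}{356}$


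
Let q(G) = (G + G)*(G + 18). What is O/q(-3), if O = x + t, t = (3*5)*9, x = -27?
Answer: -6/5 ≈ -1.2000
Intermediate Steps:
q(G) = 2*G*(18 + G) (q(G) = (2*G)*(18 + G) = 2*G*(18 + G))
t = 135 (t = 15*9 = 135)
O = 108 (O = -27 + 135 = 108)
O/q(-3) = 108/(2*(-3)*(18 - 3)) = 108/(2*(-3)*15) = 108/(-90) = -1/90*108 = -6/5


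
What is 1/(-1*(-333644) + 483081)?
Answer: 1/816725 ≈ 1.2244e-6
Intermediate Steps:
1/(-1*(-333644) + 483081) = 1/(333644 + 483081) = 1/816725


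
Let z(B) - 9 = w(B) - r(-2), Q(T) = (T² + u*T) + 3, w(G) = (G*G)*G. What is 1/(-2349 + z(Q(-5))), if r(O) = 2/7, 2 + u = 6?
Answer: -7/12798 ≈ -0.00054696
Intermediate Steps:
w(G) = G³ (w(G) = G²*G = G³)
u = 4 (u = -2 + 6 = 4)
r(O) = 2/7 (r(O) = 2*(⅐) = 2/7)
Q(T) = 3 + T² + 4*T (Q(T) = (T² + 4*T) + 3 = 3 + T² + 4*T)
z(B) = 61/7 + B³ (z(B) = 9 + (B³ - 1*2/7) = 9 + (B³ - 2/7) = 9 + (-2/7 + B³) = 61/7 + B³)
1/(-2349 + z(Q(-5))) = 1/(-2349 + (61/7 + (3 + (-5)² + 4*(-5))³)) = 1/(-2349 + (61/7 + (3 + 25 - 20)³)) = 1/(-2349 + (61/7 + 8³)) = 1/(-2349 + (61/7 + 512)) = 1/(-2349 + 3645/7) = 1/(-12798/7) = -7/12798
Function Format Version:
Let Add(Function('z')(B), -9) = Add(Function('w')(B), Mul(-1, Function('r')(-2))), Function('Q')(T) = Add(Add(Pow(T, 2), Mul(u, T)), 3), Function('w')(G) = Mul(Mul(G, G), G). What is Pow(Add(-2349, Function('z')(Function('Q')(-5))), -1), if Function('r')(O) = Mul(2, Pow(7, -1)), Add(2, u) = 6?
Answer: Rational(-7, 12798) ≈ -0.00054696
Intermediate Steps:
Function('w')(G) = Pow(G, 3) (Function('w')(G) = Mul(Pow(G, 2), G) = Pow(G, 3))
u = 4 (u = Add(-2, 6) = 4)
Function('r')(O) = Rational(2, 7) (Function('r')(O) = Mul(2, Rational(1, 7)) = Rational(2, 7))
Function('Q')(T) = Add(3, Pow(T, 2), Mul(4, T)) (Function('Q')(T) = Add(Add(Pow(T, 2), Mul(4, T)), 3) = Add(3, Pow(T, 2), Mul(4, T)))
Function('z')(B) = Add(Rational(61, 7), Pow(B, 3)) (Function('z')(B) = Add(9, Add(Pow(B, 3), Mul(-1, Rational(2, 7)))) = Add(9, Add(Pow(B, 3), Rational(-2, 7))) = Add(9, Add(Rational(-2, 7), Pow(B, 3))) = Add(Rational(61, 7), Pow(B, 3)))
Pow(Add(-2349, Function('z')(Function('Q')(-5))), -1) = Pow(Add(-2349, Add(Rational(61, 7), Pow(Add(3, Pow(-5, 2), Mul(4, -5)), 3))), -1) = Pow(Add(-2349, Add(Rational(61, 7), Pow(Add(3, 25, -20), 3))), -1) = Pow(Add(-2349, Add(Rational(61, 7), Pow(8, 3))), -1) = Pow(Add(-2349, Add(Rational(61, 7), 512)), -1) = Pow(Add(-2349, Rational(3645, 7)), -1) = Pow(Rational(-12798, 7), -1) = Rational(-7, 12798)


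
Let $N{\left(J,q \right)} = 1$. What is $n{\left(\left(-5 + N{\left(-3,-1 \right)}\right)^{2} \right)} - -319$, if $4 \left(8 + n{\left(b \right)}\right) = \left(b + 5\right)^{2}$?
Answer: $\frac{1685}{4} \approx 421.25$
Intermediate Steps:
$n{\left(b \right)} = -8 + \frac{\left(5 + b\right)^{2}}{4}$ ($n{\left(b \right)} = -8 + \frac{\left(b + 5\right)^{2}}{4} = -8 + \frac{\left(5 + b\right)^{2}}{4}$)
$n{\left(\left(-5 + N{\left(-3,-1 \right)}\right)^{2} \right)} - -319 = \left(-8 + \frac{\left(5 + \left(-5 + 1\right)^{2}\right)^{2}}{4}\right) - -319 = \left(-8 + \frac{\left(5 + \left(-4\right)^{2}\right)^{2}}{4}\right) + 319 = \left(-8 + \frac{\left(5 + 16\right)^{2}}{4}\right) + 319 = \left(-8 + \frac{21^{2}}{4}\right) + 319 = \left(-8 + \frac{1}{4} \cdot 441\right) + 319 = \left(-8 + \frac{441}{4}\right) + 319 = \frac{409}{4} + 319 = \frac{1685}{4}$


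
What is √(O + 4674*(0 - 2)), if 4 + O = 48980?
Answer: 2*√9907 ≈ 199.07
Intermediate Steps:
O = 48976 (O = -4 + 48980 = 48976)
√(O + 4674*(0 - 2)) = √(48976 + 4674*(0 - 2)) = √(48976 + 4674*(-2)) = √(48976 - 9348) = √39628 = 2*√9907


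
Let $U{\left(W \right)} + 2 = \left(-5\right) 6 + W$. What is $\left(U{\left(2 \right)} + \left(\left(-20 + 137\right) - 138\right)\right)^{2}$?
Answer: $2601$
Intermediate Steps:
$U{\left(W \right)} = -32 + W$ ($U{\left(W \right)} = -2 + \left(\left(-5\right) 6 + W\right) = -2 + \left(-30 + W\right) = -32 + W$)
$\left(U{\left(2 \right)} + \left(\left(-20 + 137\right) - 138\right)\right)^{2} = \left(\left(-32 + 2\right) + \left(\left(-20 + 137\right) - 138\right)\right)^{2} = \left(-30 + \left(117 - 138\right)\right)^{2} = \left(-30 - 21\right)^{2} = \left(-51\right)^{2} = 2601$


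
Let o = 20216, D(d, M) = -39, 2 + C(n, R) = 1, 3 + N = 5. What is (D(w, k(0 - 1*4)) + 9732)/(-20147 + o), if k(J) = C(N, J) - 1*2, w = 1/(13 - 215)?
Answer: 3231/23 ≈ 140.48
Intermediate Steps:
N = 2 (N = -3 + 5 = 2)
w = -1/202 (w = 1/(-202) = -1/202 ≈ -0.0049505)
C(n, R) = -1 (C(n, R) = -2 + 1 = -1)
k(J) = -3 (k(J) = -1 - 1*2 = -1 - 2 = -3)
(D(w, k(0 - 1*4)) + 9732)/(-20147 + o) = (-39 + 9732)/(-20147 + 20216) = 9693/69 = 9693*(1/69) = 3231/23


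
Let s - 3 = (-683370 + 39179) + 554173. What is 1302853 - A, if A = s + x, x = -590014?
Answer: 1982882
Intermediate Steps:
s = -90015 (s = 3 + ((-683370 + 39179) + 554173) = 3 + (-644191 + 554173) = 3 - 90018 = -90015)
A = -680029 (A = -90015 - 590014 = -680029)
1302853 - A = 1302853 - 1*(-680029) = 1302853 + 680029 = 1982882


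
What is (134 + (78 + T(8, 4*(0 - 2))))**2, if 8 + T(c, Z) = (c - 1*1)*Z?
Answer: 21904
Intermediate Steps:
T(c, Z) = -8 + Z*(-1 + c) (T(c, Z) = -8 + (c - 1*1)*Z = -8 + (c - 1)*Z = -8 + (-1 + c)*Z = -8 + Z*(-1 + c))
(134 + (78 + T(8, 4*(0 - 2))))**2 = (134 + (78 + (-8 - 4*(0 - 2) + (4*(0 - 2))*8)))**2 = (134 + (78 + (-8 - 4*(-2) + (4*(-2))*8)))**2 = (134 + (78 + (-8 - 1*(-8) - 8*8)))**2 = (134 + (78 + (-8 + 8 - 64)))**2 = (134 + (78 - 64))**2 = (134 + 14)**2 = 148**2 = 21904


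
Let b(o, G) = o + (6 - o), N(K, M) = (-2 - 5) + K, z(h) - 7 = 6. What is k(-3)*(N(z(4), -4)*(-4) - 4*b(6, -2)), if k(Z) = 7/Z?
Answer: 112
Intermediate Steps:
z(h) = 13 (z(h) = 7 + 6 = 13)
N(K, M) = -7 + K
b(o, G) = 6
k(-3)*(N(z(4), -4)*(-4) - 4*b(6, -2)) = (7/(-3))*((-7 + 13)*(-4) - 4*6) = (7*(-⅓))*(6*(-4) - 24) = -7*(-24 - 24)/3 = -7/3*(-48) = 112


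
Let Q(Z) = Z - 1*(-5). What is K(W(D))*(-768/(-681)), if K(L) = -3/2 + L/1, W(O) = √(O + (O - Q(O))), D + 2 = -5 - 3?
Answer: -384/227 + 256*I*√15/227 ≈ -1.6916 + 4.3678*I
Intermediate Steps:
Q(Z) = 5 + Z (Q(Z) = Z + 5 = 5 + Z)
D = -10 (D = -2 + (-5 - 3) = -2 - 8 = -10)
W(O) = √(-5 + O) (W(O) = √(O + (O - (5 + O))) = √(O + (O + (-5 - O))) = √(O - 5) = √(-5 + O))
K(L) = -3/2 + L (K(L) = -3*½ + L*1 = -3/2 + L)
K(W(D))*(-768/(-681)) = (-3/2 + √(-5 - 10))*(-768/(-681)) = (-3/2 + √(-15))*(-768*(-1/681)) = (-3/2 + I*√15)*(256/227) = -384/227 + 256*I*√15/227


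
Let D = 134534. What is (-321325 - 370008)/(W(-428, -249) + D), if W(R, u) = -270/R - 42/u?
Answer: -12279456746/2389607109 ≈ -5.1387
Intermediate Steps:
(-321325 - 370008)/(W(-428, -249) + D) = (-321325 - 370008)/((-270/(-428) - 42/(-249)) + 134534) = -691333/((-270*(-1/428) - 42*(-1/249)) + 134534) = -691333/((135/214 + 14/83) + 134534) = -691333/(14201/17762 + 134534) = -691333/2389607109/17762 = -691333*17762/2389607109 = -12279456746/2389607109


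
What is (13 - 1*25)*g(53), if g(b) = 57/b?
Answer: -684/53 ≈ -12.906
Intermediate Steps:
(13 - 1*25)*g(53) = (13 - 1*25)*(57/53) = (13 - 25)*(57*(1/53)) = -12*57/53 = -684/53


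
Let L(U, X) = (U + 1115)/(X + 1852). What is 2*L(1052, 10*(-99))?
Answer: 2167/431 ≈ 5.0278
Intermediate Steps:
L(U, X) = (1115 + U)/(1852 + X)
2*L(1052, 10*(-99)) = 2*((1115 + 1052)/(1852 + 10*(-99))) = 2*(2167/(1852 - 990)) = 2*(2167/862) = 2167/431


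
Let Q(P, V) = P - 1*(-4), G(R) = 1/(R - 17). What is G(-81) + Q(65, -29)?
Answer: 6761/98 ≈ 68.990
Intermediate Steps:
G(R) = 1/(-17 + R)
Q(P, V) = 4 + P (Q(P, V) = P + 4 = 4 + P)
G(-81) + Q(65, -29) = 1/(-17 - 81) + (4 + 65) = 1/(-98) + 69 = -1/98 + 69 = 6761/98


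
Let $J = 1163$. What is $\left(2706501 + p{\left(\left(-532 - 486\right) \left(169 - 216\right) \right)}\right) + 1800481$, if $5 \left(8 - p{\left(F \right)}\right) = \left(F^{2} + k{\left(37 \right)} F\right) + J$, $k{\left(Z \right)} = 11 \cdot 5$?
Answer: $- \frac{2269337459}{5} \approx -4.5387 \cdot 10^{8}$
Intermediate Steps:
$k{\left(Z \right)} = 55$
$p{\left(F \right)} = - \frac{1123}{5} - 11 F - \frac{F^{2}}{5}$ ($p{\left(F \right)} = 8 - \frac{\left(F^{2} + 55 F\right) + 1163}{5} = 8 - \frac{1163 + F^{2} + 55 F}{5} = 8 - \left(\frac{1163}{5} + 11 F + \frac{F^{2}}{5}\right) = - \frac{1123}{5} - 11 F - \frac{F^{2}}{5}$)
$\left(2706501 + p{\left(\left(-532 - 486\right) \left(169 - 216\right) \right)}\right) + 1800481 = \left(2706501 - \left(\frac{1123}{5} + \frac{\left(-532 - 486\right)^{2} \left(169 - 216\right)^{2}}{5} + 11 \left(-532 - 486\right) \left(169 - 216\right)\right)\right) + 1800481 = \left(2706501 - \left(\frac{1123}{5} + \frac{2289239716}{5} + 11 \left(-1018\right) \left(-47\right)\right)\right) + 1800481 = \left(2706501 - \left(\frac{2632653}{5} + \frac{2289239716}{5}\right)\right) + 1800481 = \left(2706501 - \frac{2291872369}{5}\right) + 1800481 = - \frac{2278339864}{5} + 1800481 = - \frac{2269337459}{5}$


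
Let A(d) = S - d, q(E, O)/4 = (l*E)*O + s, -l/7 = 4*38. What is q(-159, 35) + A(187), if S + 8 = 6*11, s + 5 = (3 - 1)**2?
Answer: 23684507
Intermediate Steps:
l = -1064 (l = -28*38 = -7*152 = -1064)
s = -1 (s = -5 + (3 - 1)**2 = -5 + 2**2 = -5 + 4 = -1)
q(E, O) = -4 - 4256*E*O (q(E, O) = 4*((-1064*E)*O - 1) = 4*(-1064*E*O - 1) = 4*(-1 - 1064*E*O) = -4 - 4256*E*O)
S = 58 (S = -8 + 6*11 = -8 + 66 = 58)
A(d) = 58 - d
q(-159, 35) + A(187) = (-4 - 4256*(-159)*35) + (58 - 1*187) = (-4 + 23684640) + (58 - 187) = 23684636 - 129 = 23684507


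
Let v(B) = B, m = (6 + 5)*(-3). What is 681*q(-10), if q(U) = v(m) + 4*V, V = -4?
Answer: -33369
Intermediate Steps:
m = -33 (m = 11*(-3) = -33)
q(U) = -49 (q(U) = -33 + 4*(-4) = -33 - 16 = -49)
681*q(-10) = 681*(-49) = -33369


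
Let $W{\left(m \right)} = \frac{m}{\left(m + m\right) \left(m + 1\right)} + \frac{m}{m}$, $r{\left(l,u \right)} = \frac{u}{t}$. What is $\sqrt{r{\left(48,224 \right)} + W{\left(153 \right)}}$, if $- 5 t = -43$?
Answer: $\frac{\sqrt{1186155817}}{6622} \approx 5.2009$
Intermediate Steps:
$t = \frac{43}{5}$ ($t = \left(- \frac{1}{5}\right) \left(-43\right) = \frac{43}{5} \approx 8.6$)
$r{\left(l,u \right)} = \frac{5 u}{43}$ ($r{\left(l,u \right)} = \frac{u}{\frac{43}{5}} = u \frac{5}{43} = \frac{5 u}{43}$)
$W{\left(m \right)} = 1 + \frac{1}{2 \left(1 + m\right)}$ ($W{\left(m \right)} = \frac{m}{2 m \left(1 + m\right)} + 1 = m \frac{1}{2 m \left(1 + m\right)} + 1 = \frac{1}{2 \left(1 + m\right)} + 1 = 1 + \frac{1}{2 \left(1 + m\right)}$)
$\sqrt{r{\left(48,224 \right)} + W{\left(153 \right)}} = \sqrt{\frac{5}{43} \cdot 224 + \frac{\frac{3}{2} + 153}{1 + 153}} = \sqrt{\frac{1120}{43} + \frac{1}{154} \cdot \frac{309}{2}} = \sqrt{\frac{1120}{43} + \frac{309}{308}} = \sqrt{\frac{358247}{13244}} = \frac{\sqrt{1186155817}}{6622}$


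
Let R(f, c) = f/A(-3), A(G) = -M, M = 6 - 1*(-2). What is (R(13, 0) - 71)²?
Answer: 337561/64 ≈ 5274.4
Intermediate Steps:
M = 8 (M = 6 + 2 = 8)
A(G) = -8 (A(G) = -1*8 = -8)
R(f, c) = -f/8 (R(f, c) = f/(-8) = f*(-⅛) = -f/8)
(R(13, 0) - 71)² = (-⅛*13 - 71)² = (-13/8 - 71)² = (-581/8)² = 337561/64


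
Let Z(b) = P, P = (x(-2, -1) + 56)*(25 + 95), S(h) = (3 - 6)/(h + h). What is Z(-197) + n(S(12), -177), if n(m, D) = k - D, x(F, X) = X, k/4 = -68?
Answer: 6505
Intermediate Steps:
k = -272 (k = 4*(-68) = -272)
S(h) = -3/(2*h) (S(h) = -3*1/(2*h) = -3/(2*h))
n(m, D) = -272 - D
P = 6600 (P = (-1 + 56)*(25 + 95) = 55*120 = 6600)
Z(b) = 6600
Z(-197) + n(S(12), -177) = 6600 + (-272 - 1*(-177)) = 6600 + (-272 + 177) = 6600 - 95 = 6505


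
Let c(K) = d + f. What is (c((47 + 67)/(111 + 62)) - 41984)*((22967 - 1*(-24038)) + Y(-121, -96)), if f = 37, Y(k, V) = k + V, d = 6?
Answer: -1962335508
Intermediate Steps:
Y(k, V) = V + k
c(K) = 43 (c(K) = 6 + 37 = 43)
(c((47 + 67)/(111 + 62)) - 41984)*((22967 - 1*(-24038)) + Y(-121, -96)) = (43 - 41984)*((22967 - 1*(-24038)) + (-96 - 121)) = -41941*((22967 + 24038) - 217) = -41941*(47005 - 217) = -41941*46788 = -1962335508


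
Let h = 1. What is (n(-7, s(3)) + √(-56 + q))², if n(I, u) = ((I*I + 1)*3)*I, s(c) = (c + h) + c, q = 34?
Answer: (1050 - I*√22)² ≈ 1.1025e+6 - 9850.0*I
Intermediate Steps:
s(c) = 1 + 2*c (s(c) = (c + 1) + c = (1 + c) + c = 1 + 2*c)
n(I, u) = I*(3 + 3*I²) (n(I, u) = ((I² + 1)*3)*I = ((1 + I²)*3)*I = (3 + 3*I²)*I = I*(3 + 3*I²))
(n(-7, s(3)) + √(-56 + q))² = (3*(-7)*(1 + (-7)²) + √(-56 + 34))² = (3*(-7)*(1 + 49) + √(-22))² = (3*(-7)*50 + I*√22)² = (-1050 + I*√22)²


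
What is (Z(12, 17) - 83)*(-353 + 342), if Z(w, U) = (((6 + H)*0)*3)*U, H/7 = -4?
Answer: 913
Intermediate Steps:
H = -28 (H = 7*(-4) = -28)
Z(w, U) = 0 (Z(w, U) = (((6 - 28)*0)*3)*U = (-22*0*3)*U = (0*3)*U = 0*U = 0)
(Z(12, 17) - 83)*(-353 + 342) = (0 - 83)*(-353 + 342) = -83*(-11) = 913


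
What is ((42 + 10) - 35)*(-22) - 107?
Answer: -481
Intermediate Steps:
((42 + 10) - 35)*(-22) - 107 = (52 - 35)*(-22) - 107 = 17*(-22) - 107 = -374 - 107 = -481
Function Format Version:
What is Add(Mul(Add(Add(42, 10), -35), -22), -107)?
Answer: -481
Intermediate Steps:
Add(Mul(Add(Add(42, 10), -35), -22), -107) = Add(Mul(Add(52, -35), -22), -107) = Add(Mul(17, -22), -107) = Add(-374, -107) = -481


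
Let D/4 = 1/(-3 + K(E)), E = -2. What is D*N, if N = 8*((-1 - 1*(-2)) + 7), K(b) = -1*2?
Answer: -256/5 ≈ -51.200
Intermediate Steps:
K(b) = -2
N = 64 (N = 8*((-1 + 2) + 7) = 8*(1 + 7) = 8*8 = 64)
D = -⅘ (D = 4/(-3 - 2) = 4/(-5) = 4*(-⅕) = -⅘ ≈ -0.80000)
D*N = -⅘*64 = -256/5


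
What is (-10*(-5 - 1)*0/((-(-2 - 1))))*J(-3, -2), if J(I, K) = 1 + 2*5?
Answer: 0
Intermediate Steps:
J(I, K) = 11 (J(I, K) = 1 + 10 = 11)
(-10*(-5 - 1)*0/((-(-2 - 1))))*J(-3, -2) = -10*(-5 - 1)*0/((-(-2 - 1)))*11 = -10*(-6*0)/((-1*(-3)))*11 = -0/3*11 = -10*0*11 = 0*11 = 0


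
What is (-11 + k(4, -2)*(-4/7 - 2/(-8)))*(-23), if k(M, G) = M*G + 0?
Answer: 1357/7 ≈ 193.86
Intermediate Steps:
k(M, G) = G*M (k(M, G) = G*M + 0 = G*M)
(-11 + k(4, -2)*(-4/7 - 2/(-8)))*(-23) = (-11 + (-2*4)*(-4/7 - 2/(-8)))*(-23) = (-11 - 8*(-4*⅐ - 2*(-⅛)))*(-23) = (-11 - 8*(-4/7 + ¼))*(-23) = (-11 - 8*(-9/28))*(-23) = (-11 + 18/7)*(-23) = -59/7*(-23) = 1357/7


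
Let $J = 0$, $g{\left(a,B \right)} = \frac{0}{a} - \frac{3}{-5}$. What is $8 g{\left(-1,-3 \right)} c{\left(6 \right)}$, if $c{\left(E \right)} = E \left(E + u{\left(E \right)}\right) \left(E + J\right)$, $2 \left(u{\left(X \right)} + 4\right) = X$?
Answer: $864$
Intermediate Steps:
$u{\left(X \right)} = -4 + \frac{X}{2}$
$g{\left(a,B \right)} = \frac{3}{5}$ ($g{\left(a,B \right)} = 0 - - \frac{3}{5} = 0 + \frac{3}{5} = \frac{3}{5}$)
$c{\left(E \right)} = E^{2} \left(-4 + \frac{3 E}{2}\right)$ ($c{\left(E \right)} = E \left(E + \left(-4 + \frac{E}{2}\right)\right) \left(E + 0\right) = E \left(-4 + \frac{3 E}{2}\right) E = E E \left(-4 + \frac{3 E}{2}\right) = E^{2} \left(-4 + \frac{3 E}{2}\right)$)
$8 g{\left(-1,-3 \right)} c{\left(6 \right)} = 8 \cdot \frac{3}{5} \frac{6^{2} \left(-8 + 3 \cdot 6\right)}{2} = \frac{24 \cdot \frac{1}{2} \cdot 36 \left(-8 + 18\right)}{5} = \frac{24 \cdot \frac{1}{2} \cdot 36 \cdot 10}{5} = \frac{24}{5} \cdot 180 = 864$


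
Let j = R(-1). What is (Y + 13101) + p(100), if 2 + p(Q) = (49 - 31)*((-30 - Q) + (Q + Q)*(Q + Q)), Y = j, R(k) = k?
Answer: 730758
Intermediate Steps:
j = -1
Y = -1
p(Q) = -542 - 18*Q + 72*Q² (p(Q) = -2 + (49 - 31)*((-30 - Q) + (Q + Q)*(Q + Q)) = -2 + 18*((-30 - Q) + (2*Q)*(2*Q)) = -2 + 18*((-30 - Q) + 4*Q²) = -2 + 18*(-30 - Q + 4*Q²) = -2 + (-540 - 18*Q + 72*Q²) = -542 - 18*Q + 72*Q²)
(Y + 13101) + p(100) = (-1 + 13101) + (-542 - 18*100 + 72*100²) = 13100 + (-542 - 1800 + 72*10000) = 13100 + (-542 - 1800 + 720000) = 13100 + 717658 = 730758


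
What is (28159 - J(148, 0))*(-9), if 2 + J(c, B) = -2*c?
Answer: -256113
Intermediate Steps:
J(c, B) = -2 - 2*c
(28159 - J(148, 0))*(-9) = (28159 - (-2 - 2*148))*(-9) = (28159 - (-2 - 296))*(-9) = (28159 - 1*(-298))*(-9) = (28159 + 298)*(-9) = 28457*(-9) = -256113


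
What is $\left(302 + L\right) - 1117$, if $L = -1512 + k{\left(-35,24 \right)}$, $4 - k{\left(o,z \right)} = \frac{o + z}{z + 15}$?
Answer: $- \frac{90586}{39} \approx -2322.7$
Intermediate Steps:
$k{\left(o,z \right)} = 4 - \frac{o + z}{15 + z}$ ($k{\left(o,z \right)} = 4 - \frac{o + z}{z + 15} = 4 - \frac{o + z}{15 + z}$)
$L = - \frac{58801}{39}$ ($L = -1512 + \frac{60 - -35 + 3 \cdot 24}{15 + 24} = -1512 + \frac{60 + 35 + 72}{39} = -1512 + \frac{1}{39} \cdot 167 = -1512 + \frac{167}{39} = - \frac{58801}{39} \approx -1507.7$)
$\left(302 + L\right) - 1117 = \left(302 - \frac{58801}{39}\right) - 1117 = - \frac{47023}{39} - 1117 = - \frac{90586}{39}$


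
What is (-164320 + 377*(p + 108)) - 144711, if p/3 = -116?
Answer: -399511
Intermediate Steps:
p = -348 (p = 3*(-116) = -348)
(-164320 + 377*(p + 108)) - 144711 = (-164320 + 377*(-348 + 108)) - 144711 = (-164320 + 377*(-240)) - 144711 = (-164320 - 90480) - 144711 = -254800 - 144711 = -399511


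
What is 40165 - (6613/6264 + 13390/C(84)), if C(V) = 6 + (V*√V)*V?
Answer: 29226851369991061/727688773512 - 5248880*√21/116169983 ≈ 40164.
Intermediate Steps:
C(V) = 6 + V^(5/2) (C(V) = 6 + V^(3/2)*V = 6 + V^(5/2))
40165 - (6613/6264 + 13390/C(84)) = 40165 - (6613/6264 + 13390/(6 + 84^(5/2))) = 40165 - (6613*(1/6264) + 13390/(6 + 14112*√21)) = 40165 - (6613/6264 + 13390/(6 + 14112*√21)) = 40165 + (-6613/6264 - 13390/(6 + 14112*√21)) = 251586947/6264 - 13390/(6 + 14112*√21)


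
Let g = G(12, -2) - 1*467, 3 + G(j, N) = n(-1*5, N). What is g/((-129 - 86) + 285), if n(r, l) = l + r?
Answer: -477/70 ≈ -6.8143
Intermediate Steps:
G(j, N) = -8 + N (G(j, N) = -3 + (N - 1*5) = -3 + (N - 5) = -3 + (-5 + N) = -8 + N)
g = -477 (g = (-8 - 2) - 1*467 = -10 - 467 = -477)
g/((-129 - 86) + 285) = -477/((-129 - 86) + 285) = -477/(-215 + 285) = -477/70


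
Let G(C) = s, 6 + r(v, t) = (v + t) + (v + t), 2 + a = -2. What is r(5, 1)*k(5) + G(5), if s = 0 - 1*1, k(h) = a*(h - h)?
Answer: -1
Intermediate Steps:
a = -4 (a = -2 - 2 = -4)
k(h) = 0 (k(h) = -4*(h - h) = -4*0 = 0)
r(v, t) = -6 + 2*t + 2*v (r(v, t) = -6 + ((v + t) + (v + t)) = -6 + ((t + v) + (t + v)) = -6 + (2*t + 2*v) = -6 + 2*t + 2*v)
s = -1 (s = 0 - 1 = -1)
G(C) = -1
r(5, 1)*k(5) + G(5) = (-6 + 2*1 + 2*5)*0 - 1 = (-6 + 2 + 10)*0 - 1 = 6*0 - 1 = 0 - 1 = -1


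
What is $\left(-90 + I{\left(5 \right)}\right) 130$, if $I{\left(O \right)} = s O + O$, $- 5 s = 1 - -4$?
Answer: $-11700$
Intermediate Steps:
$s = -1$ ($s = - \frac{1 - -4}{5} = - \frac{1 + 4}{5} = \left(- \frac{1}{5}\right) 5 = -1$)
$I{\left(O \right)} = 0$ ($I{\left(O \right)} = - O + O = 0$)
$\left(-90 + I{\left(5 \right)}\right) 130 = \left(-90 + 0\right) 130 = \left(-90\right) 130 = -11700$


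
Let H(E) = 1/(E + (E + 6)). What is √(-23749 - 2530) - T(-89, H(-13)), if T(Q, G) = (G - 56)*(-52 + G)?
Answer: -1166961/400 + I*√26279 ≈ -2917.4 + 162.11*I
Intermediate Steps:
H(E) = 1/(6 + 2*E) (H(E) = 1/(E + (6 + E)) = 1/(6 + 2*E))
T(Q, G) = (-56 + G)*(-52 + G)
√(-23749 - 2530) - T(-89, H(-13)) = √(-23749 - 2530) - (2912 + (1/(2*(3 - 13)))² - 54/(3 - 13)) = √(-26279) - (2912 + ((½)/(-10))² - 54/(-10)) = I*√26279 - (2912 + ((½)*(-⅒))² - 54*(-1)/10) = I*√26279 - (2912 + (-1/20)² - 108*(-1/20)) = I*√26279 - (2912 + 1/400 + 27/5) = I*√26279 - 1*1166961/400 = I*√26279 - 1166961/400 = -1166961/400 + I*√26279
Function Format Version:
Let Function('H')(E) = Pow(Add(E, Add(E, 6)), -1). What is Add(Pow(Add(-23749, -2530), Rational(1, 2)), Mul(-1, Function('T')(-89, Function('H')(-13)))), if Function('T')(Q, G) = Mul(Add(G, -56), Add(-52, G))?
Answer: Add(Rational(-1166961, 400), Mul(I, Pow(26279, Rational(1, 2)))) ≈ Add(-2917.4, Mul(162.11, I))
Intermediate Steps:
Function('H')(E) = Pow(Add(6, Mul(2, E)), -1) (Function('H')(E) = Pow(Add(E, Add(6, E)), -1) = Pow(Add(6, Mul(2, E)), -1))
Function('T')(Q, G) = Mul(Add(-56, G), Add(-52, G))
Add(Pow(Add(-23749, -2530), Rational(1, 2)), Mul(-1, Function('T')(-89, Function('H')(-13)))) = Add(Pow(Add(-23749, -2530), Rational(1, 2)), Mul(-1, Add(2912, Pow(Mul(Rational(1, 2), Pow(Add(3, -13), -1)), 2), Mul(-108, Mul(Rational(1, 2), Pow(Add(3, -13), -1)))))) = Add(Pow(-26279, Rational(1, 2)), Mul(-1, Add(2912, Pow(Mul(Rational(1, 2), Pow(-10, -1)), 2), Mul(-108, Mul(Rational(1, 2), Pow(-10, -1)))))) = Add(Mul(I, Pow(26279, Rational(1, 2))), Mul(-1, Add(2912, Pow(Mul(Rational(1, 2), Rational(-1, 10)), 2), Mul(-108, Mul(Rational(1, 2), Rational(-1, 10)))))) = Add(Mul(I, Pow(26279, Rational(1, 2))), Mul(-1, Add(2912, Pow(Rational(-1, 20), 2), Mul(-108, Rational(-1, 20))))) = Add(Mul(I, Pow(26279, Rational(1, 2))), Mul(-1, Add(2912, Rational(1, 400), Rational(27, 5)))) = Add(Mul(I, Pow(26279, Rational(1, 2))), Mul(-1, Rational(1166961, 400))) = Add(Mul(I, Pow(26279, Rational(1, 2))), Rational(-1166961, 400)) = Add(Rational(-1166961, 400), Mul(I, Pow(26279, Rational(1, 2))))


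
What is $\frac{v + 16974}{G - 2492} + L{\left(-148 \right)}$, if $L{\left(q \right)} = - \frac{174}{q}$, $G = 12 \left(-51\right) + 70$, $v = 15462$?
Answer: $- \frac{28869}{3034} \approx -9.5152$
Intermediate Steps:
$G = -542$ ($G = -612 + 70 = -542$)
$\frac{v + 16974}{G - 2492} + L{\left(-148 \right)} = \frac{15462 + 16974}{-542 - 2492} - \frac{174}{-148} = \frac{32436}{-3034} - - \frac{87}{74} = 32436 \left(- \frac{1}{3034}\right) + \frac{87}{74} = - \frac{16218}{1517} + \frac{87}{74} = - \frac{28869}{3034}$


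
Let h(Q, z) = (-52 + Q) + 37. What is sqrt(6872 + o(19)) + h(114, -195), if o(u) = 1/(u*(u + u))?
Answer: 99 + sqrt(9923170)/38 ≈ 181.90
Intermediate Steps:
o(u) = 1/(2*u**2) (o(u) = 1/(u*(2*u)) = 1/(2*u**2))
h(Q, z) = -15 + Q
sqrt(6872 + o(19)) + h(114, -195) = sqrt(6872 + (1/2)/19**2) + (-15 + 114) = sqrt(6872 + (1/2)*(1/361)) + 99 = sqrt(6872 + 1/722) + 99 = sqrt(4961585/722) + 99 = sqrt(9923170)/38 + 99 = 99 + sqrt(9923170)/38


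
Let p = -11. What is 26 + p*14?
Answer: -128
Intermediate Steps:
26 + p*14 = 26 - 11*14 = 26 - 154 = -128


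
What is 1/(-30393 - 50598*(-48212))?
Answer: 1/3904738092 ≈ 2.5610e-10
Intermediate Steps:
1/(-30393 - 50598*(-48212)) = -1/48212/(-80991) = -1/80991*(-1/48212) = 1/3904738092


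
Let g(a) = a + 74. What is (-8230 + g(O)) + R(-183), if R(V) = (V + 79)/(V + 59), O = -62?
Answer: -254732/31 ≈ -8217.2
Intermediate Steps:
R(V) = (79 + V)/(59 + V)
g(a) = 74 + a
(-8230 + g(O)) + R(-183) = (-8230 + (74 - 62)) + (79 - 183)/(59 - 183) = (-8230 + 12) - 104/(-124) = -8218 - 1/124*(-104) = -8218 + 26/31 = -254732/31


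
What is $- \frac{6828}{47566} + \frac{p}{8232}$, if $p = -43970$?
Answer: $- \frac{536921279}{97890828} \approx -5.4849$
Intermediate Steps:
$- \frac{6828}{47566} + \frac{p}{8232} = - \frac{6828}{47566} - \frac{43970}{8232} = \left(-6828\right) \frac{1}{47566} - \frac{21985}{4116} = - \frac{3414}{23783} - \frac{21985}{4116} = - \frac{536921279}{97890828}$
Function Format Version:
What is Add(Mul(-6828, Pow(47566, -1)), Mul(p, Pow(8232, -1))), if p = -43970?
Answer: Rational(-536921279, 97890828) ≈ -5.4849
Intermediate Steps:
Add(Mul(-6828, Pow(47566, -1)), Mul(p, Pow(8232, -1))) = Add(Mul(-6828, Pow(47566, -1)), Mul(-43970, Pow(8232, -1))) = Add(Mul(-6828, Rational(1, 47566)), Mul(-43970, Rational(1, 8232))) = Add(Rational(-3414, 23783), Rational(-21985, 4116)) = Rational(-536921279, 97890828)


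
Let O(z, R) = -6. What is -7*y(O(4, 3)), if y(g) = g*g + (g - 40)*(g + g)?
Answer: -4116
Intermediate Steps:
y(g) = g² + 2*g*(-40 + g) (y(g) = g² + (-40 + g)*(2*g) = g² + 2*g*(-40 + g))
-7*y(O(4, 3)) = -(-42)*(-80 + 3*(-6)) = -(-42)*(-80 - 18) = -(-42)*(-98) = -7*588 = -4116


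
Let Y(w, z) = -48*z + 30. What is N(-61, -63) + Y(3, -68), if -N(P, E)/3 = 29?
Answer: 3207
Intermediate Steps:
Y(w, z) = 30 - 48*z
N(P, E) = -87 (N(P, E) = -3*29 = -87)
N(-61, -63) + Y(3, -68) = -87 + (30 - 48*(-68)) = -87 + (30 + 3264) = -87 + 3294 = 3207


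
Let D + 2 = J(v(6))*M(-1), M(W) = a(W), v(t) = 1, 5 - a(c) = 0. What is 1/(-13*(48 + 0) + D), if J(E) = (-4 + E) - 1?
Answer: -1/646 ≈ -0.0015480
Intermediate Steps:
a(c) = 5 (a(c) = 5 - 1*0 = 5 + 0 = 5)
J(E) = -5 + E
M(W) = 5
D = -22 (D = -2 + (-5 + 1)*5 = -2 - 4*5 = -2 - 20 = -22)
1/(-13*(48 + 0) + D) = 1/(-13*(48 + 0) - 22) = 1/(-13*48 - 22) = 1/(-624 - 22) = 1/(-646) = -1/646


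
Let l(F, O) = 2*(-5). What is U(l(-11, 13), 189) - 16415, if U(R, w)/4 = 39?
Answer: -16259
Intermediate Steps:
l(F, O) = -10
U(R, w) = 156 (U(R, w) = 4*39 = 156)
U(l(-11, 13), 189) - 16415 = 156 - 16415 = -16259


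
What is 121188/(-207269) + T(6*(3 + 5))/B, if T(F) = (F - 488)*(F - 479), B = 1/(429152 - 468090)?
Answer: -1530516230785268/207269 ≈ -7.3842e+9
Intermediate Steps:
B = -1/38938 (B = 1/(-38938) = -1/38938 ≈ -2.5682e-5)
T(F) = (-488 + F)*(-479 + F)
121188/(-207269) + T(6*(3 + 5))/B = 121188/(-207269) + (233752 + (6*(3 + 5))**2 - 5802*(3 + 5))/(-1/38938) = 121188*(-1/207269) + (233752 + (6*8)**2 - 5802*8)*(-38938) = -121188/207269 + (233752 + 48**2 - 967*48)*(-38938) = -121188/207269 + (233752 + 2304 - 46416)*(-38938) = -121188/207269 + 189640*(-38938) = -121188/207269 - 7384202320 = -1530516230785268/207269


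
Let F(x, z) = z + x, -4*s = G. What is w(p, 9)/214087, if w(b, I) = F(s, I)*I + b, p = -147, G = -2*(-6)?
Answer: -93/214087 ≈ -0.00043440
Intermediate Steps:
G = 12
s = -3 (s = -¼*12 = -3)
F(x, z) = x + z
w(b, I) = b + I*(-3 + I) (w(b, I) = (-3 + I)*I + b = I*(-3 + I) + b = b + I*(-3 + I))
w(p, 9)/214087 = (-147 + 9*(-3 + 9))/214087 = (-147 + 9*6)*(1/214087) = (-147 + 54)*(1/214087) = -93*1/214087 = -93/214087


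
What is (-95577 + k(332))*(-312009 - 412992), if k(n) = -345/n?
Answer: 23005665756909/332 ≈ 6.9294e+10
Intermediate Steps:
(-95577 + k(332))*(-312009 - 412992) = (-95577 - 345/332)*(-312009 - 412992) = (-95577 - 345*1/332)*(-725001) = (-95577 - 345/332)*(-725001) = -31731909/332*(-725001) = 23005665756909/332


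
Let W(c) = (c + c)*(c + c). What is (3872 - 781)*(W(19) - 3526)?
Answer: -6435462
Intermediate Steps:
W(c) = 4*c**2 (W(c) = (2*c)*(2*c) = 4*c**2)
(3872 - 781)*(W(19) - 3526) = (3872 - 781)*(4*19**2 - 3526) = 3091*(4*361 - 3526) = 3091*(1444 - 3526) = 3091*(-2082) = -6435462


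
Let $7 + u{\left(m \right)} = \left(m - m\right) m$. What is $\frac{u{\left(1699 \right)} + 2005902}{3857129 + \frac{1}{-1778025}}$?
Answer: $\frac{3566531457375}{6858071790224} \approx 0.52005$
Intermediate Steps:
$u{\left(m \right)} = -7$ ($u{\left(m \right)} = -7 + \left(m - m\right) m = -7 + 0 m = -7 + 0 = -7$)
$\frac{u{\left(1699 \right)} + 2005902}{3857129 + \frac{1}{-1778025}} = \frac{-7 + 2005902}{3857129 + \frac{1}{-1778025}} = \frac{2005895}{3857129 - \frac{1}{1778025}} = \frac{2005895}{\frac{6858071790224}{1778025}} = 2005895 \cdot \frac{1778025}{6858071790224} = \frac{3566531457375}{6858071790224}$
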